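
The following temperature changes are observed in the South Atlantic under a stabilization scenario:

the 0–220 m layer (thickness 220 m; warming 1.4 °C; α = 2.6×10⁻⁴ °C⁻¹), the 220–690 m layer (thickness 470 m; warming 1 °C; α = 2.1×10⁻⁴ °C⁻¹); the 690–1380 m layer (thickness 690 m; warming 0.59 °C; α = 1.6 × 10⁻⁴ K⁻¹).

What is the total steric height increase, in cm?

Δh ≈ 24.4 cm

0–220 m: 1.4 × 220 × 2.6×10⁻⁴ = 0.08008 m
220–690 m: 1 × 2.1×10⁻⁴ × 470 = 0.09870 m
1.6×10⁻⁴ × 0.59 × 690 = 0.065136 m
Δh = 0.08008 + 0.09870 + 0.065136 = 0.243916 m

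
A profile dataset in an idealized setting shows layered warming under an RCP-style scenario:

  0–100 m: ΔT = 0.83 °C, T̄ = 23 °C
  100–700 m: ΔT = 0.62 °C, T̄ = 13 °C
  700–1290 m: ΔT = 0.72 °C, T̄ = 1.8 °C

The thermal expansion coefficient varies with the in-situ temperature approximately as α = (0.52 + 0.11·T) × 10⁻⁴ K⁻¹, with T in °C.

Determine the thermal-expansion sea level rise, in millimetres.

about 128 mm

Layer 1: α = (0.52 + 0.11×23)×10⁻⁴ = 3.05×10⁻⁴ K⁻¹
Layer 2: α = (0.52 + 0.11×13)×10⁻⁴ = 1.95×10⁻⁴ K⁻¹
Layer 3: α = (0.52 + 0.11×1.8)×10⁻⁴ = 0.718×10⁻⁴ K⁻¹
Layer 1: 0.83 × 100 × 3.05×10⁻⁴ = 0.025315 m
100–700 m: 1.95×10⁻⁴ × 600 × 0.62 = 0.07254 m
Layer 3: 0.718×10⁻⁴ × 590 × 0.72 = 0.03050064 m
Δh = 0.025315 + 0.07254 + 0.03050064 = 0.12835564 m ≈ 128 mm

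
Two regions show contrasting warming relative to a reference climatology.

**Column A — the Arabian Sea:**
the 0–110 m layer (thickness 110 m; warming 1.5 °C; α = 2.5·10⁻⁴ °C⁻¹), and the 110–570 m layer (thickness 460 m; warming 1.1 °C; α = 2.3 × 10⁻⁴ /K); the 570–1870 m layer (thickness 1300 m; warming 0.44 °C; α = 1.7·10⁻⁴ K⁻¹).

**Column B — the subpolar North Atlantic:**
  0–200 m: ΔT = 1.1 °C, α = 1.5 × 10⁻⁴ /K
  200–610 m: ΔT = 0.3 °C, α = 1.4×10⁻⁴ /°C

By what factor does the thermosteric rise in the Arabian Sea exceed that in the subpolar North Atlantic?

≈ 5.1×

A 1.5 × 2.5×10⁻⁴ × 110 = 0.04125 m
A Layer 2: 2.3×10⁻⁴ × 1.1 × 460 = 0.11638 m
A 570–1870 m: 1.7×10⁻⁴ × 1300 × 0.44 = 0.09724 m
A total: 0.25487 m
B 0–200 m: 1.1 × 200 × 1.5×10⁻⁴ = 0.03300 m
B 200–610 m: 410 × 1.4×10⁻⁴ × 0.3 = 0.01722 m
B total: 0.05022 m
Ratio: 0.25487 / 0.05022 ≈ 5.075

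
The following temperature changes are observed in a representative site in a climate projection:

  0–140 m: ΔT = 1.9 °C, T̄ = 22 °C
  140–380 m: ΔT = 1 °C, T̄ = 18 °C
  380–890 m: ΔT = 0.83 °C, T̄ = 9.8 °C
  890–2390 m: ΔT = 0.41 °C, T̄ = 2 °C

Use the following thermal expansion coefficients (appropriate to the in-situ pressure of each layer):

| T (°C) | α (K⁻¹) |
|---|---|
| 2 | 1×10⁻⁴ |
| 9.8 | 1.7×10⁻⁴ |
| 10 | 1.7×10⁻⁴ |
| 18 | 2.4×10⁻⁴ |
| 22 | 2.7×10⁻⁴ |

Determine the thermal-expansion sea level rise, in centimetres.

Layer 1 at 22 °C → α = 2.7×10⁻⁴ K⁻¹
Layer 2 at 18 °C → α = 2.4×10⁻⁴ K⁻¹
Layer 3 at 9.8 °C → α = 1.7×10⁻⁴ K⁻¹
Layer 4 at 2 °C → α = 1×10⁻⁴ K⁻¹
0–140 m: 140 × 1.9 × 2.7×10⁻⁴ = 0.07182 m
140–380 m: 1 × 2.4×10⁻⁴ × 240 = 0.05760 m
1.7×10⁻⁴ × 510 × 0.83 = 0.071961 m
Layer 4: 1500 × 0.41 × 1×10⁻⁴ = 0.06150 m
Δh = 0.07182 + 0.05760 + 0.071961 + 0.06150 = 0.262881 m

Δh = 26 cm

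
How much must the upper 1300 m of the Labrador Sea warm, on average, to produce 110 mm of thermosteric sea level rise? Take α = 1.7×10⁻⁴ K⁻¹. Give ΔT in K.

about 0.498 K

ΔT = Δh/(αH) = 0.11 / (1.7×10⁻⁴ × 1300) ≈ 0.4977 K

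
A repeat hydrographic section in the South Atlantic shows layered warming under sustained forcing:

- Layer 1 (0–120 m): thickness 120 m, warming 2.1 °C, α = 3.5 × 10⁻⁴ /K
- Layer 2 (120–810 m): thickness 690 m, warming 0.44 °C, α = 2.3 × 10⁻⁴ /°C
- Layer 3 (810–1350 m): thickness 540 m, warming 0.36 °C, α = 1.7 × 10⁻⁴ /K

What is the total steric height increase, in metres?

Δh = 0.191 m

2.1 × 120 × 3.5×10⁻⁴ = 0.08820 m
120–810 m: 0.44 × 2.3×10⁻⁴ × 690 = 0.069828 m
810–1350 m: 0.36 × 540 × 1.7×10⁻⁴ = 0.033048 m
Δh = 0.08820 + 0.069828 + 0.033048 = 0.191076 m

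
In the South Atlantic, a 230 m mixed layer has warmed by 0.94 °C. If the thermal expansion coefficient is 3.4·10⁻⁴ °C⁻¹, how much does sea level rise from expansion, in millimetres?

73.5 mm

Δh = αΔT·H = 3.4×10⁻⁴ × 0.94 × 230 = 0.073508 m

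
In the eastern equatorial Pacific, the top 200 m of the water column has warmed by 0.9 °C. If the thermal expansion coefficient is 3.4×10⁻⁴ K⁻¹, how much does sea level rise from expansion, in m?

Δh = αΔT·H = 3.4×10⁻⁴ × 0.9 × 200 = 0.06120 m

about 0.0612 m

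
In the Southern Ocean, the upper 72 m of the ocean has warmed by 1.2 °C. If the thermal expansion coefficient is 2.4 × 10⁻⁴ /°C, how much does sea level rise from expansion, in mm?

20.7 mm

Δh = αΔT·H = 2.4×10⁻⁴ × 1.2 × 72 = 0.020736 m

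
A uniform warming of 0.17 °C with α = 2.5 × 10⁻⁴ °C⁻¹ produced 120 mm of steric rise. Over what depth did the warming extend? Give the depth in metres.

H = Δh/(αΔT) = 0.12 / (2.5×10⁻⁴ × 0.17) ≈ 2824 m

H ≈ 2820 m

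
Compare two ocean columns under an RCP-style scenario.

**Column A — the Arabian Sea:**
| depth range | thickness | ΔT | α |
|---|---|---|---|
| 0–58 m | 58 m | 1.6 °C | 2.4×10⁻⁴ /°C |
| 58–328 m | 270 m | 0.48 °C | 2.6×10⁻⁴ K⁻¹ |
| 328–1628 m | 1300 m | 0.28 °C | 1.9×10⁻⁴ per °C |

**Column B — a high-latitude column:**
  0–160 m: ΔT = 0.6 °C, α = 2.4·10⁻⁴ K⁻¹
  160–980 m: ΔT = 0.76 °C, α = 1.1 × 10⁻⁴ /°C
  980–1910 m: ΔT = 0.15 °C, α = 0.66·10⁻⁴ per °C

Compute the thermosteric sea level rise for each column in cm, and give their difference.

A Layer 1: 2.4×10⁻⁴ × 58 × 1.6 = 0.022272 m
A 58–328 m: 270 × 2.6×10⁻⁴ × 0.48 = 0.033696 m
A 1.9×10⁻⁴ × 1300 × 0.28 = 0.06916 m
A total: 0.125128 m
B Layer 1: 0.6 × 160 × 2.4×10⁻⁴ = 0.02304 m
B 1.1×10⁻⁴ × 820 × 0.76 = 0.068552 m
B Layer 3: 930 × 0.15 × 0.66×10⁻⁴ = 0.009207 m
B total: 0.100799 m
Difference: 0.125128 − 0.100799 = 0.024329 m

A: 12.5 cm; B: 10.1 cm; difference 2.43 cm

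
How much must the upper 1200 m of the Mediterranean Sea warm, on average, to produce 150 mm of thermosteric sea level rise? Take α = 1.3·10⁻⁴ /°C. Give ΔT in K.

about 0.962 K

ΔT = Δh/(αH) = 0.15 / (1.3×10⁻⁴ × 1200) ≈ 0.9615 K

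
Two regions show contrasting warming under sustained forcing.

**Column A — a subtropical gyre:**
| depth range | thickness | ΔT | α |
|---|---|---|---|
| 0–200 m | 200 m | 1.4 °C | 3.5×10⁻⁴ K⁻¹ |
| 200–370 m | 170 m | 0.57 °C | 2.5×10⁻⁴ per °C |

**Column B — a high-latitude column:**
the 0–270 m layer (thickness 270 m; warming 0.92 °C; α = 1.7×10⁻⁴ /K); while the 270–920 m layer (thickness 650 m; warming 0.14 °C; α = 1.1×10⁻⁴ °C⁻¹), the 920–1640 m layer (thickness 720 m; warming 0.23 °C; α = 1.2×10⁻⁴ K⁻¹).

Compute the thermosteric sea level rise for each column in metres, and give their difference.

Δh_A ≈ 0.12 m, Δh_B ≈ 0.072 m; difference ≈ 0.050 m

A 0–200 m: 200 × 3.5×10⁻⁴ × 1.4 = 0.09800 m
A Layer 2: 0.57 × 2.5×10⁻⁴ × 170 = 0.024225 m
A total: 0.122225 m
B 0–270 m: 1.7×10⁻⁴ × 270 × 0.92 = 0.042228 m
B 650 × 0.14 × 1.1×10⁻⁴ = 0.01001 m
B 720 × 0.23 × 1.2×10⁻⁴ = 0.019872 m
B total: 0.07211 m
Difference: 0.122225 − 0.07211 = 0.050115 m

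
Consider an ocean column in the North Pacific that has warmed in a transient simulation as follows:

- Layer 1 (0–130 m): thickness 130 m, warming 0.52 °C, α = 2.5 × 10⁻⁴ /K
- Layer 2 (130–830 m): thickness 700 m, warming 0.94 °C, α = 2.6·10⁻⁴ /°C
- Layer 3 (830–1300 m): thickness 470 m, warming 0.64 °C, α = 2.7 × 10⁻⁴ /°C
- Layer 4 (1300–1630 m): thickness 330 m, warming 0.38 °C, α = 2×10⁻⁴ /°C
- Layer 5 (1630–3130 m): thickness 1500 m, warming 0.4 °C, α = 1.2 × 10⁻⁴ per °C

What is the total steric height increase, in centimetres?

36.6 cm of thermosteric rise

Layer 1: 130 × 0.52 × 2.5×10⁻⁴ = 0.01690 m
130–830 m: 0.94 × 700 × 2.6×10⁻⁴ = 0.17108 m
830–1300 m: 0.64 × 2.7×10⁻⁴ × 470 = 0.081216 m
Layer 4: 2×10⁻⁴ × 330 × 0.38 = 0.02508 m
1630–3130 m: 0.4 × 1.2×10⁻⁴ × 1500 = 0.07200 m
Δh = 0.01690 + 0.17108 + 0.081216 + 0.02508 + 0.07200 = 0.366276 m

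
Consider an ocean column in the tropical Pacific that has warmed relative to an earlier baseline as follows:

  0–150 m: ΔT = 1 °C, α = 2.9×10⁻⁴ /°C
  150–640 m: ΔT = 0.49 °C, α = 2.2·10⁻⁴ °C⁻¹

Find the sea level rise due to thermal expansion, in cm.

1 × 150 × 2.9×10⁻⁴ = 0.04350 m
490 × 2.2×10⁻⁴ × 0.49 = 0.052822 m
Δh = 0.04350 + 0.052822 = 0.096322 m

9.6 cm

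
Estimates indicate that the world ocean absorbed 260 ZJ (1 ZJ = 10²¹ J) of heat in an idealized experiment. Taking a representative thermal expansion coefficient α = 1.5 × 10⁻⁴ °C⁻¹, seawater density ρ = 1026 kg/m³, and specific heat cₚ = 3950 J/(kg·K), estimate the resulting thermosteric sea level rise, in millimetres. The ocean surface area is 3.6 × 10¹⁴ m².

Δh = 26.7 mm

Per unit area: Q = 260×10²¹ / (3.6×10¹⁴) ≈ 7.222×10⁸ J/m²
Δh = αQ/(ρcₚ) = 1.5×10⁻⁴ × 7.222×10⁸ / (1026 × 3950) ≈ 0.02673 m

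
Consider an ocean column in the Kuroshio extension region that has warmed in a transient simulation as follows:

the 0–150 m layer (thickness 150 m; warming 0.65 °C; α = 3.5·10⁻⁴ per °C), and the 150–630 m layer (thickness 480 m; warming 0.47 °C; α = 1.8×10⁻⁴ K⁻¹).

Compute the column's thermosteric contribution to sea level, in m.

Layer 1: 3.5×10⁻⁴ × 0.65 × 150 = 0.034125 m
Layer 2: 1.8×10⁻⁴ × 0.47 × 480 = 0.040608 m
Δh = 0.034125 + 0.040608 = 0.074733 m

0.0747 m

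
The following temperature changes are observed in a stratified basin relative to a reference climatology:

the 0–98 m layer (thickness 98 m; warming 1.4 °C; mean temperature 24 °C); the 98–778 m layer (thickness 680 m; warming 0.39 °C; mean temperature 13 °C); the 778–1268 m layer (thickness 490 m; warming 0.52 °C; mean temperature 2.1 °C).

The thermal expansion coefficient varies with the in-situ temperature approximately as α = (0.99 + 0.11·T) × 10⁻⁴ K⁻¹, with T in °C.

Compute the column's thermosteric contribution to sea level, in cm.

about 15 cm

Layer 1: α = (0.99 + 0.11×24)×10⁻⁴ = 3.63×10⁻⁴ K⁻¹
Layer 2: α = (0.99 + 0.11×13)×10⁻⁴ = 2.42×10⁻⁴ K⁻¹
Layer 3: α = (0.99 + 0.11×2.1)×10⁻⁴ = 1.221×10⁻⁴ K⁻¹
Layer 1: 98 × 3.63×10⁻⁴ × 1.4 = 0.0498036 m
0.39 × 680 × 2.42×10⁻⁴ = 0.0641784 m
0.52 × 490 × 1.221×10⁻⁴ = 0.03111108 m
Δh = 0.0498036 + 0.0641784 + 0.03111108 = 0.14509308 m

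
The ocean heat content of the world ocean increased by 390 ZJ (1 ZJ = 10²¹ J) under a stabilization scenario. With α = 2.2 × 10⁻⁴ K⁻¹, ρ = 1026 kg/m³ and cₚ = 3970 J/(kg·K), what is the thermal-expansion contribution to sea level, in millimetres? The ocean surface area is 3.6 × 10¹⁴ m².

Per unit area: Q = 390×10²¹ / (3.6×10¹⁴) ≈ 1.083×10⁹ J/m²
Δh = αQ/(ρcₚ) = 2.2×10⁻⁴ × 1.083×10⁹ / (1026 × 3970) ≈ 0.058494 m

Δh ≈ 58.5 mm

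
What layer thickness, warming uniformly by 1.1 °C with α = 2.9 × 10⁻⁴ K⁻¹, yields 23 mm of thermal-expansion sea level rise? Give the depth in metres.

H = Δh/(αΔT) = 0.023 / (2.9×10⁻⁴ × 1.1) ≈ 72.10 m

about 72 m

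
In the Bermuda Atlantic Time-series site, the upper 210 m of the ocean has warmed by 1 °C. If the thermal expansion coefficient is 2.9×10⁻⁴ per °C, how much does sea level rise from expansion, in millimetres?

Δh = αΔT·H = 2.9×10⁻⁴ × 1 × 210 = 0.06090 m

Δh = 60.9 mm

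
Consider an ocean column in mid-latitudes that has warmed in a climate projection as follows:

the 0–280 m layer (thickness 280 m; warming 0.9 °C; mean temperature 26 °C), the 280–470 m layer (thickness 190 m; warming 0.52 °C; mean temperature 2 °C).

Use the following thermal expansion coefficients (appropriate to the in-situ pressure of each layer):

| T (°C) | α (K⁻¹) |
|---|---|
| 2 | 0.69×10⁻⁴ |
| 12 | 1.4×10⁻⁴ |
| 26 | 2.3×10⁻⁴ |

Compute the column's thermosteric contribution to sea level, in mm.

Layer 1 at 26 °C → α = 2.3×10⁻⁴ K⁻¹
Layer 2 at 2 °C → α = 0.69×10⁻⁴ K⁻¹
Layer 1: 280 × 0.9 × 2.3×10⁻⁴ = 0.05796 m
280–470 m: 190 × 0.69×10⁻⁴ × 0.52 = 0.0068172 m
Δh = 0.05796 + 0.0068172 = 0.0647772 m

Δh = 64.8 mm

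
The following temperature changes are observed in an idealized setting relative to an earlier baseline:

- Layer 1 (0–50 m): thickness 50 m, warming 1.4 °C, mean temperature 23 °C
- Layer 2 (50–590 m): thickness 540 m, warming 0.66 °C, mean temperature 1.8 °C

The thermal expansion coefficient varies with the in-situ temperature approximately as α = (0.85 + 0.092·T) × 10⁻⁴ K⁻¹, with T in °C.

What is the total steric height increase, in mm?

Layer 1: α = (0.85 + 0.092×23)×10⁻⁴ = 2.966×10⁻⁴ K⁻¹
Layer 2: α = (0.85 + 0.092×1.8)×10⁻⁴ = 1.0156×10⁻⁴ K⁻¹
0–50 m: 50 × 2.966×10⁻⁴ × 1.4 = 0.020762 m
50–590 m: 540 × 1.0156×10⁻⁴ × 0.66 = 0.036195984 m
Δh = 0.020762 + 0.036195984 = 0.056957984 m

57.0 mm of thermosteric rise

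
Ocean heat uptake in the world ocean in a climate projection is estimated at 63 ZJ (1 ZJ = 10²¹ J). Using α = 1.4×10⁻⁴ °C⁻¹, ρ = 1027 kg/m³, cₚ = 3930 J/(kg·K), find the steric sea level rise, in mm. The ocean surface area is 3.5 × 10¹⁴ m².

Per unit area: Q = 63×10²¹ / (3.5×10¹⁴) = 1.8×10⁸ J/m²
Δh = αQ/(ρcₚ) = 1.4×10⁻⁴ × 1.8×10⁸ / (1027 × 3930) ≈ 0.0062436 m

6.24 mm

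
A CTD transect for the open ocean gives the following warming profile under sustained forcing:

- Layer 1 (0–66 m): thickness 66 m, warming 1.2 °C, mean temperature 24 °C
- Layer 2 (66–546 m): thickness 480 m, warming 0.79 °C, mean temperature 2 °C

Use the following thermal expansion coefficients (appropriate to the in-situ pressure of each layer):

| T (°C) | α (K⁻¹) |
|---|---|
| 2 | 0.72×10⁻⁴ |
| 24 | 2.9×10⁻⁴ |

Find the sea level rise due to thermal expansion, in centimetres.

about 5.03 cm

Layer 1 at 24 °C → α = 2.9×10⁻⁴ K⁻¹
Layer 2 at 2 °C → α = 0.72×10⁻⁴ K⁻¹
66 × 1.2 × 2.9×10⁻⁴ = 0.022968 m
66–546 m: 0.72×10⁻⁴ × 0.79 × 480 = 0.0273024 m
Δh = 0.022968 + 0.0273024 = 0.0502704 m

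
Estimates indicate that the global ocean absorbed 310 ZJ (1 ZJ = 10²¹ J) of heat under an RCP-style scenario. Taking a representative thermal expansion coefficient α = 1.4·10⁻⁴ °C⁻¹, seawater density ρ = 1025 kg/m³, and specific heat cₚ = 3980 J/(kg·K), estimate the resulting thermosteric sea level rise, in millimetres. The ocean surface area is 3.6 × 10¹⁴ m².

Per unit area: Q = 310×10²¹ / (3.6×10¹⁴) ≈ 8.611×10⁸ J/m²
Δh = αQ/(ρcₚ) = 1.4×10⁻⁴ × 8.611×10⁸ / (1025 × 3980) ≈ 0.029551 m

29.6 mm of thermosteric rise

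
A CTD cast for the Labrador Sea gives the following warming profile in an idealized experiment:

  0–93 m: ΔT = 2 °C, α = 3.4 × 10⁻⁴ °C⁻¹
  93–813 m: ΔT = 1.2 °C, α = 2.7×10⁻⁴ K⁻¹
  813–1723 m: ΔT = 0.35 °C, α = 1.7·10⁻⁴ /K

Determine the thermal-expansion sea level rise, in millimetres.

Layer 1: 2 × 3.4×10⁻⁴ × 93 = 0.06324 m
93–813 m: 2.7×10⁻⁴ × 1.2 × 720 = 0.23328 m
Layer 3: 910 × 1.7×10⁻⁴ × 0.35 = 0.054145 m
Δh = 0.06324 + 0.23328 + 0.054145 = 0.350665 m

350 mm of thermosteric rise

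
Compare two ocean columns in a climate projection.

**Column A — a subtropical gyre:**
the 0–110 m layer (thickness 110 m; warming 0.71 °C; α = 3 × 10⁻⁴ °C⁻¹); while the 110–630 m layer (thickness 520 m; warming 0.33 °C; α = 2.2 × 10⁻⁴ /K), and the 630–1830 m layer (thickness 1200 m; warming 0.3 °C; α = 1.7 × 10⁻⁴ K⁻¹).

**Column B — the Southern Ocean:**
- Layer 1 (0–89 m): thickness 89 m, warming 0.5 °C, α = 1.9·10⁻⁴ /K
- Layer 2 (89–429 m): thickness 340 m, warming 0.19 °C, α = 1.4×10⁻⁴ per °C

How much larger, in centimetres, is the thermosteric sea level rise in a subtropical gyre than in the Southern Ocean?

10.5 cm larger

A 0–110 m: 3×10⁻⁴ × 110 × 0.71 = 0.02343 m
A Layer 2: 520 × 0.33 × 2.2×10⁻⁴ = 0.037752 m
A 0.3 × 1200 × 1.7×10⁻⁴ = 0.06120 m
A total: 0.122382 m
B Layer 1: 89 × 1.9×10⁻⁴ × 0.5 = 0.008455 m
B 1.4×10⁻⁴ × 340 × 0.19 = 0.009044 m
B total: 0.017499 m
Difference: 0.122382 − 0.017499 = 0.104883 m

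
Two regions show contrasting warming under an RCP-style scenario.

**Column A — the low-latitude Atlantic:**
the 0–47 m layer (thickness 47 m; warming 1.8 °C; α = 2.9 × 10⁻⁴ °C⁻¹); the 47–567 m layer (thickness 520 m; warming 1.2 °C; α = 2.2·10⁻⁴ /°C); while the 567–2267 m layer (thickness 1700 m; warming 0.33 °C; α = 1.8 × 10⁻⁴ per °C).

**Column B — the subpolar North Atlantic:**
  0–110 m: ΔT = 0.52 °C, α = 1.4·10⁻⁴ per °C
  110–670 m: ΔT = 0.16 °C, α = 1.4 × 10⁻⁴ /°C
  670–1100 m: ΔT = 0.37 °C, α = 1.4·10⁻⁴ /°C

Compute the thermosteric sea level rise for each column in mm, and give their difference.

A 47 × 1.8 × 2.9×10⁻⁴ = 0.024534 m
A Layer 2: 1.2 × 2.2×10⁻⁴ × 520 = 0.13728 m
A 0.33 × 1700 × 1.8×10⁻⁴ = 0.10098 m
A total: 0.262794 m
B 0.52 × 110 × 1.4×10⁻⁴ = 0.008008 m
B 560 × 1.4×10⁻⁴ × 0.16 = 0.012544 m
B 1.4×10⁻⁴ × 430 × 0.37 = 0.022274 m
B total: 0.042826 m
Difference: 0.262794 − 0.042826 = 0.219968 m

Δh_A ≈ 260 mm, Δh_B ≈ 43 mm; difference ≈ 220 mm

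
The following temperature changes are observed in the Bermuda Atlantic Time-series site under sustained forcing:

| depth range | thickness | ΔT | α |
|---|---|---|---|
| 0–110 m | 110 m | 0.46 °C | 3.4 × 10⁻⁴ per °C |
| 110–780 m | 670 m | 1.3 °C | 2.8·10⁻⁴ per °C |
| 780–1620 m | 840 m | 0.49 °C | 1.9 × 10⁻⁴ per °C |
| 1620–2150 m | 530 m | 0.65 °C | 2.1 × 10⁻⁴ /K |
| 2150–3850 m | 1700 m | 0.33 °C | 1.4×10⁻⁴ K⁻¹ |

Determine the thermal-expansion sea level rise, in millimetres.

3.4×10⁻⁴ × 110 × 0.46 = 0.017204 m
110–780 m: 2.8×10⁻⁴ × 1.3 × 670 = 0.24388 m
840 × 1.9×10⁻⁴ × 0.49 = 0.078204 m
530 × 2.1×10⁻⁴ × 0.65 = 0.072345 m
2150–3850 m: 1700 × 0.33 × 1.4×10⁻⁴ = 0.07854 m
Δh = 0.017204 + 0.24388 + 0.078204 + 0.072345 + 0.07854 = 0.490173 m

about 490 mm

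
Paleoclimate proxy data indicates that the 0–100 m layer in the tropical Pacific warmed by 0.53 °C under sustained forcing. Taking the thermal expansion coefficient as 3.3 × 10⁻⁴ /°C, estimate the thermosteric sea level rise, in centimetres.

about 1.75 cm

Δh = αΔT·H = 3.3×10⁻⁴ × 0.53 × 100 = 0.01749 m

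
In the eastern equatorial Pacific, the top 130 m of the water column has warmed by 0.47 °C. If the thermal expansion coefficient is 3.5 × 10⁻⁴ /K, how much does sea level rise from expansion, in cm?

Δh = αΔT·H = 3.5×10⁻⁴ × 0.47 × 130 = 0.021385 m

about 2.14 cm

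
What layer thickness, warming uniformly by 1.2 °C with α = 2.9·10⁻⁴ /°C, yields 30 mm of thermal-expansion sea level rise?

H = Δh/(αΔT) = 0.03 / (2.9×10⁻⁴ × 1.2) ≈ 86.21 m

H ≈ 86.2 m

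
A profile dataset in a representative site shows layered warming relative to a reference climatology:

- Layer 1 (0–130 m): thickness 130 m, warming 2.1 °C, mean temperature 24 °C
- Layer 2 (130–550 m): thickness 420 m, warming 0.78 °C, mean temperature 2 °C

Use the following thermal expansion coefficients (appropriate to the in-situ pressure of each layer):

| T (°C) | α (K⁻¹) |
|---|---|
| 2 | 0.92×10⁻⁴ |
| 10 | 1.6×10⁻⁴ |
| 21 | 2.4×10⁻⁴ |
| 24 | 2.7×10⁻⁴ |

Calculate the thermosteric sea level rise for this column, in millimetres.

100 mm of thermosteric rise

Layer 1 at 24 °C → α = 2.7×10⁻⁴ K⁻¹
Layer 2 at 2 °C → α = 0.92×10⁻⁴ K⁻¹
Layer 1: 130 × 2.1 × 2.7×10⁻⁴ = 0.07371 m
0.92×10⁻⁴ × 420 × 0.78 = 0.0301392 m
Δh = 0.07371 + 0.0301392 = 0.1038492 m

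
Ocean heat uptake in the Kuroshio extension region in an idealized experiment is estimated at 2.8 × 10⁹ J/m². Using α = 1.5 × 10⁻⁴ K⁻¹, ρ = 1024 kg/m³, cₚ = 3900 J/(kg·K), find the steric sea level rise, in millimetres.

about 105 mm

Δh = αQ/(ρcₚ) = 1.5×10⁻⁴ × 2.8×10⁹ / (1024 × 3900) ≈ 0.10517 m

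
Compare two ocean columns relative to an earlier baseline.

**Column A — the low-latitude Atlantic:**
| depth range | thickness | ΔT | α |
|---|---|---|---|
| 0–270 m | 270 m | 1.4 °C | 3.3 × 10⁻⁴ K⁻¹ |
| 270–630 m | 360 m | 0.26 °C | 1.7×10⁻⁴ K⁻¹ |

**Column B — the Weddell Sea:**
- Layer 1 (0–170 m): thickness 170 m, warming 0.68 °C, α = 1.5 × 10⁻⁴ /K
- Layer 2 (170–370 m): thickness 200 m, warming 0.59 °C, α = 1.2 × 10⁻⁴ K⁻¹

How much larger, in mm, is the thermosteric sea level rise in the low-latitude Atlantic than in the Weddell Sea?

A 0–270 m: 270 × 3.3×10⁻⁴ × 1.4 = 0.12474 m
A 270–630 m: 0.26 × 360 × 1.7×10⁻⁴ = 0.015912 m
A total: 0.140652 m
B 1.5×10⁻⁴ × 170 × 0.68 = 0.01734 m
B 170–370 m: 1.2×10⁻⁴ × 200 × 0.59 = 0.01416 m
B total: 0.03150 m
Difference: 0.140652 − 0.03150 = 0.109152 m

110 mm larger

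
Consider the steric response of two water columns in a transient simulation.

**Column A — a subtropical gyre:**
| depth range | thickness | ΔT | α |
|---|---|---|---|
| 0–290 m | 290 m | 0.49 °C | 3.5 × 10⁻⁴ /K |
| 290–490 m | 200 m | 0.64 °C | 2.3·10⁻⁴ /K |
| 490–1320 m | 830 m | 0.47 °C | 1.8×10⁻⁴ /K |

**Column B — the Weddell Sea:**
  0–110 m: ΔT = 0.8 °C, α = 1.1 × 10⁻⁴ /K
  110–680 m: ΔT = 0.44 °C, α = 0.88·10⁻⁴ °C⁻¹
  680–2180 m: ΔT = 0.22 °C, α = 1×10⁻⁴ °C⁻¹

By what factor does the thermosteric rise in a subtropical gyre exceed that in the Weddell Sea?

A 3.5×10⁻⁴ × 0.49 × 290 = 0.049735 m
A 290–490 m: 200 × 2.3×10⁻⁴ × 0.64 = 0.02944 m
A 0.47 × 1.8×10⁻⁴ × 830 = 0.070218 m
A total: 0.149393 m
B Layer 1: 1.1×10⁻⁴ × 0.8 × 110 = 0.00968 m
B Layer 2: 0.44 × 0.88×10⁻⁴ × 570 = 0.0220704 m
B 1×10⁻⁴ × 1500 × 0.22 = 0.03300 m
B total: 0.0647504 m
Ratio: 0.149393 / 0.0647504 ≈ 2.307

≈ 2.31×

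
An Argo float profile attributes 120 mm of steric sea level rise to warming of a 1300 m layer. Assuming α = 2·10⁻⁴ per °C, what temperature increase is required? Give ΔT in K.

ΔT = Δh/(αH) = 0.12 / (2×10⁻⁴ × 1300) ≈ 0.4615 K

ΔT ≈ 0.462 K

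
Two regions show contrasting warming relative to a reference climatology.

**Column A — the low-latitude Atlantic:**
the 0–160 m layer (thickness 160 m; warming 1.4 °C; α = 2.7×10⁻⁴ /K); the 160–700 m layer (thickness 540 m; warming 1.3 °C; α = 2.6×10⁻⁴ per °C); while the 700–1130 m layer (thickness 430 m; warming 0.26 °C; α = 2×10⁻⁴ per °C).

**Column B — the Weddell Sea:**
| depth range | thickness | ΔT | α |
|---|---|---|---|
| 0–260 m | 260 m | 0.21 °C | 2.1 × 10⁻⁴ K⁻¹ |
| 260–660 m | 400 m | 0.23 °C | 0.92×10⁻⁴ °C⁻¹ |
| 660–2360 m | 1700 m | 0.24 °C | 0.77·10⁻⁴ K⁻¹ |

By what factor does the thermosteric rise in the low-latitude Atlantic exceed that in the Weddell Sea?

5.17

A Layer 1: 2.7×10⁻⁴ × 1.4 × 160 = 0.06048 m
A 160–700 m: 2.6×10⁻⁴ × 1.3 × 540 = 0.18252 m
A 2×10⁻⁴ × 0.26 × 430 = 0.02236 m
A total: 0.26536 m
B 260 × 0.21 × 2.1×10⁻⁴ = 0.011466 m
B Layer 2: 400 × 0.92×10⁻⁴ × 0.23 = 0.008464 m
B 1700 × 0.24 × 0.77×10⁻⁴ = 0.031416 m
B total: 0.051346 m
Ratio: 0.26536 / 0.051346 ≈ 5.168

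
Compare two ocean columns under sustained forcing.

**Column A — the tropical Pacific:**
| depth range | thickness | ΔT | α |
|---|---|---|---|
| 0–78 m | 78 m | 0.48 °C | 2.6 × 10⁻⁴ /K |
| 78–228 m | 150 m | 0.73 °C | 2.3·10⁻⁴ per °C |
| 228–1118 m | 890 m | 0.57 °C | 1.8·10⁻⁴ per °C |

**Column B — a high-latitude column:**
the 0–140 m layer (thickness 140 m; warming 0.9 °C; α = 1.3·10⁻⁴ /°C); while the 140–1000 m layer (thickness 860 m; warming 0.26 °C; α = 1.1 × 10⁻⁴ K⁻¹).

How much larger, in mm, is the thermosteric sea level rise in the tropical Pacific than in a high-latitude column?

A Layer 1: 2.6×10⁻⁴ × 0.48 × 78 = 0.0097344 m
A 78–228 m: 2.3×10⁻⁴ × 150 × 0.73 = 0.025185 m
A 228–1118 m: 890 × 0.57 × 1.8×10⁻⁴ = 0.091314 m
A total: 0.1262334 m
B 140 × 1.3×10⁻⁴ × 0.9 = 0.01638 m
B 140–1000 m: 1.1×10⁻⁴ × 0.26 × 860 = 0.024596 m
B total: 0.040976 m
Difference: 0.1262334 − 0.040976 = 0.0852574 m

85.3 mm larger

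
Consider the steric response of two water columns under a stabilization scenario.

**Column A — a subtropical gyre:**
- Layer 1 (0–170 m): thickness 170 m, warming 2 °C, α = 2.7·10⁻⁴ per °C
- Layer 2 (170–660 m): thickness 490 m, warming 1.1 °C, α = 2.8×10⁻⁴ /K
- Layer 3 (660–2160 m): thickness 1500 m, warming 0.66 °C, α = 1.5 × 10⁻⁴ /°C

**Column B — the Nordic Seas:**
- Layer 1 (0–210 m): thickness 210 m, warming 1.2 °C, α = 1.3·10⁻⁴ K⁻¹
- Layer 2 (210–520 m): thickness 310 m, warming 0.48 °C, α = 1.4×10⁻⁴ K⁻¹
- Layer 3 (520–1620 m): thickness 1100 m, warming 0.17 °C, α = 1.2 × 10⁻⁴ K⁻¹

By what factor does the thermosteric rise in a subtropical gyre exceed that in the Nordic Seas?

A 2 × 170 × 2.7×10⁻⁴ = 0.09180 m
A 170–660 m: 2.8×10⁻⁴ × 490 × 1.1 = 0.15092 m
A 660–2160 m: 1500 × 0.66 × 1.5×10⁻⁴ = 0.14850 m
A total: 0.39122 m
B Layer 1: 1.2 × 1.3×10⁻⁴ × 210 = 0.03276 m
B 1.4×10⁻⁴ × 0.48 × 310 = 0.020832 m
B Layer 3: 0.17 × 1.2×10⁻⁴ × 1100 = 0.02244 m
B total: 0.076032 m
Ratio: 0.39122 / 0.076032 ≈ 5.145

5.15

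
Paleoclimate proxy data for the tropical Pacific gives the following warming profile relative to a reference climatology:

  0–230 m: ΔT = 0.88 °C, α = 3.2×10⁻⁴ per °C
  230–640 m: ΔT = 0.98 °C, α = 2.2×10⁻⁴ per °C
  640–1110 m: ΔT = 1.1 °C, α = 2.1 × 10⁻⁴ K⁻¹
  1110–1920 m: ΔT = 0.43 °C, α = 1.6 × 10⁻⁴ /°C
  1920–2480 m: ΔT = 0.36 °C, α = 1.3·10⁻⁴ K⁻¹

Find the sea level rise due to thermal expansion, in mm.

344 mm of thermosteric rise

0–230 m: 0.88 × 3.2×10⁻⁴ × 230 = 0.064768 m
2.2×10⁻⁴ × 410 × 0.98 = 0.088396 m
640–1110 m: 2.1×10⁻⁴ × 470 × 1.1 = 0.10857 m
Layer 4: 1.6×10⁻⁴ × 810 × 0.43 = 0.055728 m
1920–2480 m: 560 × 0.36 × 1.3×10⁻⁴ = 0.026208 m
Δh = 0.064768 + 0.088396 + 0.10857 + 0.055728 + 0.026208 = 0.34367 m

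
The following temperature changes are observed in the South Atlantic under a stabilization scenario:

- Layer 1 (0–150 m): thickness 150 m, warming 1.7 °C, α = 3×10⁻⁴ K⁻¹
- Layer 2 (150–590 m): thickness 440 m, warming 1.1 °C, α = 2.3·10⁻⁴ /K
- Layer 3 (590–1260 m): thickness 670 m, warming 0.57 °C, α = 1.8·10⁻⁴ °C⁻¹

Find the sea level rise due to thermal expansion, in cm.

Δh = 25.7 cm

0–150 m: 150 × 3×10⁻⁴ × 1.7 = 0.07650 m
Layer 2: 440 × 2.3×10⁻⁴ × 1.1 = 0.11132 m
Layer 3: 0.57 × 1.8×10⁻⁴ × 670 = 0.068742 m
Δh = 0.07650 + 0.11132 + 0.068742 = 0.256562 m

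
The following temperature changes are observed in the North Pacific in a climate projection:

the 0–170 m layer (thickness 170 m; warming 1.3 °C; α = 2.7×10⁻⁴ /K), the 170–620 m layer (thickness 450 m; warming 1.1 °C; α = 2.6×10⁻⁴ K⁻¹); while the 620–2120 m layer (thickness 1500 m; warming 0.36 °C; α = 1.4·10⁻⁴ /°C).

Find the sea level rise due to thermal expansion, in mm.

1.3 × 170 × 2.7×10⁻⁴ = 0.05967 m
Layer 2: 2.6×10⁻⁴ × 450 × 1.1 = 0.12870 m
620–2120 m: 1.4×10⁻⁴ × 1500 × 0.36 = 0.07560 m
Δh = 0.05967 + 0.12870 + 0.07560 = 0.26397 m

Δh = 264 mm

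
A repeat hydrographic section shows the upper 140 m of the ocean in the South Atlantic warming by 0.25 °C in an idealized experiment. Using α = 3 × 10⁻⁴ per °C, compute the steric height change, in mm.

Δh = 10.5 mm

Δh = αΔT·H = 3×10⁻⁴ × 0.25 × 140 = 0.01050 m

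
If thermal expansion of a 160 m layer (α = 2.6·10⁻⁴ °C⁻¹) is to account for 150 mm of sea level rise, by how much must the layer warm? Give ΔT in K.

ΔT = Δh/(αH) = 0.15 / (2.6×10⁻⁴ × 160) ≈ 3.606 K

ΔT ≈ 3.61 K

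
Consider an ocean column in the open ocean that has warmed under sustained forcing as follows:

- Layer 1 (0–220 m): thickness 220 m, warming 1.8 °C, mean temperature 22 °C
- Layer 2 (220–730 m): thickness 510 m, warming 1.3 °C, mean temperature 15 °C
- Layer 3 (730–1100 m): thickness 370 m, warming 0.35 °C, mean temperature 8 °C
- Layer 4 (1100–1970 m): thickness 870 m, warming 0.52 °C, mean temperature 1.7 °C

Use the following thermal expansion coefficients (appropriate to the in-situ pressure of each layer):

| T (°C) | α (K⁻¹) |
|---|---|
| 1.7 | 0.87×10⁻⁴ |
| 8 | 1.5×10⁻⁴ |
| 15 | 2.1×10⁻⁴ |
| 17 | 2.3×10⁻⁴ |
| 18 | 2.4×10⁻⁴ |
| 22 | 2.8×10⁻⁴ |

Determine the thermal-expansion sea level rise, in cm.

30.9 cm

Layer 1 at 22 °C → α = 2.8×10⁻⁴ K⁻¹
Layer 2 at 15 °C → α = 2.1×10⁻⁴ K⁻¹
Layer 3 at 8 °C → α = 1.5×10⁻⁴ K⁻¹
Layer 4 at 1.7 °C → α = 0.87×10⁻⁴ K⁻¹
0–220 m: 220 × 2.8×10⁻⁴ × 1.8 = 0.11088 m
Layer 2: 2.1×10⁻⁴ × 1.3 × 510 = 0.13923 m
1.5×10⁻⁴ × 370 × 0.35 = 0.019425 m
0.87×10⁻⁴ × 870 × 0.52 = 0.0393588 m
Δh = 0.11088 + 0.13923 + 0.019425 + 0.0393588 = 0.3088938 m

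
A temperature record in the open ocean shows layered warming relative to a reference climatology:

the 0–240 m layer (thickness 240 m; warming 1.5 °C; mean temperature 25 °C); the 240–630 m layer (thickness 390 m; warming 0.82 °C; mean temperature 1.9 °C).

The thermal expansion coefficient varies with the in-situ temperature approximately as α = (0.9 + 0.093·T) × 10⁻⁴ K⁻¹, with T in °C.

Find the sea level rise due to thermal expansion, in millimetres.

Layer 1: α = (0.9 + 0.093×25)×10⁻⁴ = 3.225×10⁻⁴ K⁻¹
Layer 2: α = (0.9 + 0.093×1.9)×10⁻⁴ = 1.0767×10⁻⁴ K⁻¹
0–240 m: 3.225×10⁻⁴ × 1.5 × 240 = 0.11610 m
240–630 m: 1.0767×10⁻⁴ × 0.82 × 390 = 0.034432866 m
Δh = 0.11610 + 0.034432866 = 0.150532866 m

Δh ≈ 150 mm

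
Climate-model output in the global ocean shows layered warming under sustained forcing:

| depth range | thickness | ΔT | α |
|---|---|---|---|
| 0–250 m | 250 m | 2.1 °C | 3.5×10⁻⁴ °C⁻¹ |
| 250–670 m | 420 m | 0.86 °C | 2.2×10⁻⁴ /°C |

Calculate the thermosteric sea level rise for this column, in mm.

260 mm

Layer 1: 2.1 × 3.5×10⁻⁴ × 250 = 0.18375 m
2.2×10⁻⁴ × 0.86 × 420 = 0.079464 m
Δh = 0.18375 + 0.079464 = 0.263214 m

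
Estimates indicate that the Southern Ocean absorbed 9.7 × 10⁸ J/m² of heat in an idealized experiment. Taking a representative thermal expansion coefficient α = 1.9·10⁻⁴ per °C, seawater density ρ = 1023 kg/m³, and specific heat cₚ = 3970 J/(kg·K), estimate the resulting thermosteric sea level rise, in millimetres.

45 mm of thermosteric rise

Δh = αQ/(ρcₚ) = 1.9×10⁻⁴ × 9.7×10⁸ / (1023 × 3970) ≈ 0.045379 m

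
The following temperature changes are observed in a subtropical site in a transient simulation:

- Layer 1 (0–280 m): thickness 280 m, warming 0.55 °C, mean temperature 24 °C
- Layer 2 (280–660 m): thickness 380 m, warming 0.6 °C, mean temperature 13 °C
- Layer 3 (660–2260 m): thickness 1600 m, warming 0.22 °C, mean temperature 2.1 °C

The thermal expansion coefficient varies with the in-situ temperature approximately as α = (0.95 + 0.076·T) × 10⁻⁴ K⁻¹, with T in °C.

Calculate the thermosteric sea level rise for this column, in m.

0.126 m

Layer 1: α = (0.95 + 0.076×24)×10⁻⁴ = 2.774×10⁻⁴ K⁻¹
Layer 2: α = (0.95 + 0.076×13)×10⁻⁴ = 1.938×10⁻⁴ K⁻¹
Layer 3: α = (0.95 + 0.076×2.1)×10⁻⁴ = 1.1096×10⁻⁴ K⁻¹
Layer 1: 280 × 2.774×10⁻⁴ × 0.55 = 0.0427196 m
280–660 m: 0.6 × 1.938×10⁻⁴ × 380 = 0.0441864 m
660–2260 m: 1.1096×10⁻⁴ × 0.22 × 1600 = 0.03905792 m
Δh = 0.0427196 + 0.0441864 + 0.03905792 = 0.12596392 m ≈ 0.126 m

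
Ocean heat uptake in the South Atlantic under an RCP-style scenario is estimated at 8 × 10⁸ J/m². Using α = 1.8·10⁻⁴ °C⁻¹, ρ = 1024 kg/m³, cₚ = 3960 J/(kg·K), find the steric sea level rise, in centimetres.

3.55 cm

Δh = αQ/(ρcₚ) = 1.8×10⁻⁴ × 8×10⁸ / (1024 × 3960) ≈ 0.035511 m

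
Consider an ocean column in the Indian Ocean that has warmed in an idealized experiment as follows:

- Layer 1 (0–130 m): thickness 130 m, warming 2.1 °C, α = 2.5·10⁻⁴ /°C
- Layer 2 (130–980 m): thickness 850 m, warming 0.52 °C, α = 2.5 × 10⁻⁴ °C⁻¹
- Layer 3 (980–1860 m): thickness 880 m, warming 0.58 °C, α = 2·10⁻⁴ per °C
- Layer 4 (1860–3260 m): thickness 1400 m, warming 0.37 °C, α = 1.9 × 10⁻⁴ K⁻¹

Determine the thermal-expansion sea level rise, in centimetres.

2.1 × 130 × 2.5×10⁻⁴ = 0.06825 m
130–980 m: 2.5×10⁻⁴ × 850 × 0.52 = 0.11050 m
Layer 3: 880 × 2×10⁻⁴ × 0.58 = 0.10208 m
0.37 × 1.9×10⁻⁴ × 1400 = 0.09842 m
Δh = 0.06825 + 0.11050 + 0.10208 + 0.09842 = 0.37925 m

38 cm of thermosteric rise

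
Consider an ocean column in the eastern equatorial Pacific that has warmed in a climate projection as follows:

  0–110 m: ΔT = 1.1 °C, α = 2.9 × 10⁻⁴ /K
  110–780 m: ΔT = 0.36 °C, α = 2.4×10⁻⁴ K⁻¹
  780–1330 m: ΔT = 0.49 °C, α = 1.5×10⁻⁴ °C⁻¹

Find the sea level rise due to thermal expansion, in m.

Δh ≈ 0.13 m

Layer 1: 1.1 × 2.9×10⁻⁴ × 110 = 0.03509 m
Layer 2: 0.36 × 670 × 2.4×10⁻⁴ = 0.057888 m
Layer 3: 550 × 0.49 × 1.5×10⁻⁴ = 0.040425 m
Δh = 0.03509 + 0.057888 + 0.040425 = 0.133403 m ≈ 0.13 m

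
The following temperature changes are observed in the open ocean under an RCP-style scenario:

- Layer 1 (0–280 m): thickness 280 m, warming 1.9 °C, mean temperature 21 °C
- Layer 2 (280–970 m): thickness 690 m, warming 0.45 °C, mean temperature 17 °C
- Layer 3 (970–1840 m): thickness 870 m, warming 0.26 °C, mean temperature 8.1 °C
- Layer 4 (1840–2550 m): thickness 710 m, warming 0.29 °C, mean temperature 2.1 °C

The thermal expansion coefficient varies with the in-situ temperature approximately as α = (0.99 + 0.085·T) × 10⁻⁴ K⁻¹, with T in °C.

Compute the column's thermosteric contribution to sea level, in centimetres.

Layer 1: α = (0.99 + 0.085×21)×10⁻⁴ = 2.775×10⁻⁴ K⁻¹
Layer 2: α = (0.99 + 0.085×17)×10⁻⁴ = 2.435×10⁻⁴ K⁻¹
Layer 3: α = (0.99 + 0.085×8.1)×10⁻⁴ = 1.6785×10⁻⁴ K⁻¹
Layer 4: α = (0.99 + 0.085×2.1)×10⁻⁴ = 1.1685×10⁻⁴ K⁻¹
0–280 m: 2.775×10⁻⁴ × 280 × 1.9 = 0.14763 m
0.45 × 690 × 2.435×10⁻⁴ = 0.07560675 m
870 × 1.6785×10⁻⁴ × 0.26 = 0.03796767 m
1840–2550 m: 710 × 0.29 × 1.1685×10⁻⁴ = 0.024059415 m
Δh = 0.14763 + 0.07560675 + 0.03796767 + 0.024059415 = 0.285263835 m ≈ 28.5 cm

Δh = 28.5 cm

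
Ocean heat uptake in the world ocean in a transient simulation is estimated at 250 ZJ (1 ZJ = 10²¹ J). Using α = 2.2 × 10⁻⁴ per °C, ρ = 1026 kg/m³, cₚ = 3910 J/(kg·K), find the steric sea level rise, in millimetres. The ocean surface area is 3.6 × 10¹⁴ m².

Per unit area: Q = 250×10²¹ / (3.6×10¹⁴) ≈ 6.944×10⁸ J/m²
Δh = αQ/(ρcₚ) = 2.2×10⁻⁴ × 6.944×10⁸ / (1026 × 3910) ≈ 0.038081 m

38 mm of thermosteric rise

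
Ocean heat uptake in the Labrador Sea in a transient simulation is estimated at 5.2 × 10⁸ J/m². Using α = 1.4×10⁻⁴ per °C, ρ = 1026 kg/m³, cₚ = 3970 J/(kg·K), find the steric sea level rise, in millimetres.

Δh = 17.9 mm

Δh = αQ/(ρcₚ) = 1.4×10⁻⁴ × 5.2×10⁸ / (1026 × 3970) ≈ 0.017873 m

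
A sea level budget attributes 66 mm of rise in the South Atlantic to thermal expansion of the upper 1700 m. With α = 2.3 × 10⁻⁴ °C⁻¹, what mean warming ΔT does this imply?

ΔT ≈ 0.17 °C

ΔT = Δh/(αH) = 0.066 / (2.3×10⁻⁴ × 1700) ≈ 0.1688 °C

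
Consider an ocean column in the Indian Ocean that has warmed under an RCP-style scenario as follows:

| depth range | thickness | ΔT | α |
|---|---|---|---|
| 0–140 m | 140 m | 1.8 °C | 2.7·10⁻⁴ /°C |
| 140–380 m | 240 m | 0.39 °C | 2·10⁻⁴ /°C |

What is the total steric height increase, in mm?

about 86.8 mm

0–140 m: 1.8 × 140 × 2.7×10⁻⁴ = 0.06804 m
2×10⁻⁴ × 0.39 × 240 = 0.01872 m
Δh = 0.06804 + 0.01872 = 0.08676 m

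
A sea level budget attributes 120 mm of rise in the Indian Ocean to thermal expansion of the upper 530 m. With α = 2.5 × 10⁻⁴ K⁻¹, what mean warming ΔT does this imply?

0.906 K

ΔT = Δh/(αH) = 0.12 / (2.5×10⁻⁴ × 530) ≈ 0.9057 K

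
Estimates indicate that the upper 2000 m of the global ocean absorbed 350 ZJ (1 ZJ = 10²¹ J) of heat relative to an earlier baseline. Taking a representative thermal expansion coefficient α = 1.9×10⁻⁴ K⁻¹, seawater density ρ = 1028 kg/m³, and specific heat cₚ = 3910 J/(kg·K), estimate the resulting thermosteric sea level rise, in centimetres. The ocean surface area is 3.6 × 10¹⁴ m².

Per unit area: Q = 350×10²¹ / (3.6×10¹⁴) ≈ 9.722×10⁸ J/m²
Δh = αQ/(ρcₚ) = 1.9×10⁻⁴ × 9.722×10⁸ / (1028 × 3910) ≈ 0.045956 m

Δh ≈ 4.60 cm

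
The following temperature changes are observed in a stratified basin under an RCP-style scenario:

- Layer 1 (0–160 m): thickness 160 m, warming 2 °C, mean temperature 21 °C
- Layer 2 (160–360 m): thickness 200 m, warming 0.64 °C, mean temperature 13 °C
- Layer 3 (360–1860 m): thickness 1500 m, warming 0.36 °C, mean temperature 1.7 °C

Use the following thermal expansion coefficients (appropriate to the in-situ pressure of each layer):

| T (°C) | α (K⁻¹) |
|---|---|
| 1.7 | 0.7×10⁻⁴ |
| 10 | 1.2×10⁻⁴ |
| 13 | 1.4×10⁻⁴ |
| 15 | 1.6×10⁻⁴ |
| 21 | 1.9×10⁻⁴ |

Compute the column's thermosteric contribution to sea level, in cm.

Layer 1 at 21 °C → α = 1.9×10⁻⁴ K⁻¹
Layer 2 at 13 °C → α = 1.4×10⁻⁴ K⁻¹
Layer 3 at 1.7 °C → α = 0.7×10⁻⁴ K⁻¹
Layer 1: 1.9×10⁻⁴ × 160 × 2 = 0.06080 m
Layer 2: 1.4×10⁻⁴ × 200 × 0.64 = 0.01792 m
0.36 × 1500 × 0.7×10⁻⁴ = 0.03780 m
Δh = 0.06080 + 0.01792 + 0.03780 = 0.11652 m

11.7 cm of thermosteric rise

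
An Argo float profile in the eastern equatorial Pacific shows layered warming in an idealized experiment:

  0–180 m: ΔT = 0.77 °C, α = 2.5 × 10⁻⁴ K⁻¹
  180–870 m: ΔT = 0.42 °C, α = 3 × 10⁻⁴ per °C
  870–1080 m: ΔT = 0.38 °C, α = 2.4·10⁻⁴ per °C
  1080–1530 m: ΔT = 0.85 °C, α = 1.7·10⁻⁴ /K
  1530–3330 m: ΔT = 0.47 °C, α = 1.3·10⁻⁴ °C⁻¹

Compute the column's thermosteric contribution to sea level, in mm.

320 mm

Layer 1: 0.77 × 180 × 2.5×10⁻⁴ = 0.03465 m
180–870 m: 0.42 × 3×10⁻⁴ × 690 = 0.08694 m
870–1080 m: 2.4×10⁻⁴ × 0.38 × 210 = 0.019152 m
0.85 × 450 × 1.7×10⁻⁴ = 0.065025 m
Layer 5: 1.3×10⁻⁴ × 0.47 × 1800 = 0.10998 m
Δh = 0.03465 + 0.08694 + 0.019152 + 0.065025 + 0.10998 = 0.315747 m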